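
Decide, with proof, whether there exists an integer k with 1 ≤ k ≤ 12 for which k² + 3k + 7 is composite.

k = 3

At k = 3: 3² + 3·3 + 7 = 25 = 5·5, which is composite.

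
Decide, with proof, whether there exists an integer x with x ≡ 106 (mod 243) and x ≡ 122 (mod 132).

There is no such integer.

Both moduli are multiples of 3 = gcd(243, 132), so any solution would satisfy x ≡ 106 and x ≡ 122 modulo 3 simultaneously.
However 106 ≡ 1 and 122 ≡ 2 (mod 3), and 1 ≠ 2.
So no integer satisfies both congruences.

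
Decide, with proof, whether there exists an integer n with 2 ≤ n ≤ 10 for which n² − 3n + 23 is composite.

At n = 2: 2² − 3·2 + 23 = 21 = 3·7, which is composite.

n = 2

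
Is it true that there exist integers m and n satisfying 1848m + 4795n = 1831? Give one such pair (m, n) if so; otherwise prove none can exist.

No such integers exist.

Both 1848 and 4795 are divisible by gcd(1848, 4795) = 7, hence so is any combination 1848m + 4795n.
However 1831 leaves remainder 4 on division by 7.
Therefore 1848m + 4795n = 1831 has no solution in integers.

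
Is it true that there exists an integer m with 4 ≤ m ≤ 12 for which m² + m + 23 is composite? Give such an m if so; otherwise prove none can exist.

m = 11

At m = 11: 11² + 11 + 23 = 155 = 5·31, which is composite.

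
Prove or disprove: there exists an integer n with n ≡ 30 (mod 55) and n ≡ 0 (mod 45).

n = 360

The moduli are not coprime: gcd(55, 45) = 5. Compatibility requires 5 ∣ (0 − 30) = -30, which holds, so solutions exist.
The integers ≡ 30 (mod 55) are 30, 85, 140, 195, 250, 305, 360, …; their remainders mod 45 are 30, 40, 5, 15, 25, 35, 0, so n = 360 is the first that is ≡ 0 (mod 45).
Indeed 360 ≡ 30 (mod 55) and 360 ≡ 0 (mod 45).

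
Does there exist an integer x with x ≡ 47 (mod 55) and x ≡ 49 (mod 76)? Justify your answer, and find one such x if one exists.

gcd(55, 76) = 1, so the Chinese Remainder Theorem guarantees exactly one residue class mod 4180 satisfying both.
Any solution of the first congruence is x = 47 + 55t; substituting into the second, 55t ≡ 49 − 47 ≡ 2 (mod 76).
Since 55·47 = 2585 = 34·76 + 1, the inverse of 55 mod 76 is 47.
Multiplying by 47: t ≡ 47·2 = 94 ≡ 18 (mod 76).
Taking t = 18 gives x = 47 + 55·18 = 1037.
Verify: 1037 = 18·55 + 47 and 1037 = 13·76 + 49. ✓

x = 1037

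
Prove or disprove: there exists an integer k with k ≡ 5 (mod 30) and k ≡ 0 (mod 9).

Both moduli are multiples of 3 = gcd(30, 9), so any solution would satisfy k ≡ 5 and k ≡ 0 modulo 3 simultaneously.
But 5 mod 3 = 2 while 0 mod 3 = 0, a contradiction.
So no integer satisfies both congruences.

No, no such integer exists.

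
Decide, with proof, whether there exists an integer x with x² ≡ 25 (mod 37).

x = 5

Take x = 5. Then 5² = 25, and since 0 ≤ 25 < 37 this is already reduced: 5² ≡ 25 (mod 37).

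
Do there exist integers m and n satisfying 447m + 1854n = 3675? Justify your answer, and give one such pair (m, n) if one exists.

m = 311, n = -73

gcd(447, 1854) = 3, and 3 divides 3675, so integer solutions exist.
Dividing through by 3 reduces the equation to 149m + 618n = 1225.
Dividing repeatedly: 618 = 4·149 + 22, 149 = 6·22 + 17, 22 = 1·17 + 5, 17 = 3·5 + 2, 5 = 2·2 + 1, 2 = 2·1 + 0.
Unwinding: 1 = 5 − 2·2 = 5 − 2·(17 − 3·5) = −2·17 + 7·5 = −2·17 + 7·(22 − 1·17) = 7·22 − 9·17 = 7·22 − 9·(149 − 6·22) = −9·149 + 61·22 = −9·149 + 61·(618 − 4·149) = 61·618 − 253·149, i.e. 149·(-253) + 618·61 = 1.
Scaling by 1225 gives the particular solution (m, n) = (-309925, 74725).
Shifting by a multiple of (618, −149) keeps it a solution: m = -309925 + 502·618 = 311, n = 74725 − 502·149 = -73.
Indeed 447·311 + 1854·(-73) = 139017 − 135342 = 3675.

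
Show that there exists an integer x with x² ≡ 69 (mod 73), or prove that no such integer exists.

Take x = 54. Then 54² = 2916 = 39·73 + 69, so 54² ≡ 69 (mod 73).

x = 54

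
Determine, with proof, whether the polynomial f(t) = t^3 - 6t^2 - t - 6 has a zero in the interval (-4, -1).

No.

f(-4) = -162 and f(-1) = -12, both negative, so a sign-change argument is unavailable; we show f keeps this sign on the whole interval.
Substitute t = -1 − u, where 0 < u < 3 on the interval. Expanding, f(-1 − u) = -u^3 - 9u^2 - 14u - 12.
The nonzero coefficients here are all negative, so for u > 0 every term is negative (or zero), and the constant term -12 is strictly negative.
So f is strictly negative on (-4, -1); no root exists in the interval.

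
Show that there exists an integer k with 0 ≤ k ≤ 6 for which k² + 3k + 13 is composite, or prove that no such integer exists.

No, no such integer k in that range exists.

The values for k = 0, 1, …, 6 are 13, 17, 23, 31, 41, 53, 67, and each of these is prime.
So no value in the range makes the expression composite.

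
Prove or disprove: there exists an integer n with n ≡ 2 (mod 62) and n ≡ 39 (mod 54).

No such integer exists.

Reduce both congruences modulo 2, which divides 62 and 54: they say n ≡ 2 (mod 2) and n ≡ 39 (mod 2).
But 2 mod 2 = 0 while 39 mod 2 = 1, a contradiction.
Therefore no such n exists.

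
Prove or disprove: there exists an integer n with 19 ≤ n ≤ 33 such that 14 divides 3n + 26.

n = 24

At n = 24 we get 3·24 + 26 = 98, and 98 = 14·7.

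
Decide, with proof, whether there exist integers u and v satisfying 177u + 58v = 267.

177 and 58 are coprime, so 177u + 58v ranges over all of ℤ.
Run the Euclidean algorithm on 177 and 58: 177 = 3·58 + 3, 58 = 19·3 + 1, 3 = 3·1 + 0.
Back-substituting, 1 = 58 − 19·3 = 58 − 19·(177 − 3·58) = −19·177 + 58·58; that is, 177·(-19) + 58·58 = 1.
Scaling by 267 gives the particular solution (u, v) = (-5073, 15486).
Adding 88·58 to u and subtracting 88·177 from v gives the tidier solution (31, -90).
Check: 177·31 + 58·(-90) = 5487 − 5220 = 267. ✓

u = 31, v = -90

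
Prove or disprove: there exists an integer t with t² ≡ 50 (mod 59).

Apply Euler's criterion with the prime 59: 50 is a quadratic residue iff 50^29 ≡ 1 (mod 59), and a non-residue iff it is ≡ −1.
Squaring successively (mod 59): 50^2 = 2500 ≡ 22; 50^4 ≡ 22² = 484 ≡ 12; 50^8 ≡ 12² = 144 ≡ 26; 50^16 ≡ 26² = 676 ≡ 27.
Since 29 = 16 + 8 + 4 + 1, 50^29 ≡ 27 · 26 · 12 · 50; multiplying out mod 59: 27·26 = 702 ≡ 53, then 53·12 = 636 ≡ 46, then 46·50 = 2300 ≡ 58. Thus 50^29 ≡ 58 ≡ −1 (mod 59).
By Euler's criterion 50 is a quadratic non-residue mod 59: no t satisfies t² ≡ 50 (mod 59).

No such integer exists.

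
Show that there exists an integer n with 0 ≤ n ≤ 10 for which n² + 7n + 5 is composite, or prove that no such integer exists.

n = 3

At n = 3: 3² + 7·3 + 5 = 35 = 5·7, which is composite.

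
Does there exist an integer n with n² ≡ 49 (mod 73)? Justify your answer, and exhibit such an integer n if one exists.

n = 66

n = 66 works: 66² = 4356, and 4356 − 49 = 4307 = 59·73.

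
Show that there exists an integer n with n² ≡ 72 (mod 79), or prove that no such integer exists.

Take n = 54. Then 54² = 2916 = 36·79 + 72, so 54² ≡ 72 (mod 79).

n = 54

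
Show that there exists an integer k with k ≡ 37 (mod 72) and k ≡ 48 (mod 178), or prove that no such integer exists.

There is no such integer.

Reduce both congruences modulo 2, which divides 72 and 178: they say k ≡ 37 (mod 2) and k ≡ 48 (mod 2).
These are incompatible: 37 − 48 = -11 is not divisible by 2.
So no integer satisfies both congruences.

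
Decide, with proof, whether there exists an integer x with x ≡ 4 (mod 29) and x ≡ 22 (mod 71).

The moduli 29 and 71 are coprime, so by the Chinese Remainder Theorem a unique solution modulo 2059 exists.
Write x = 4 + 29t and require 4 + 29t ≡ 22 (mod 71), i.e. 29t ≡ 18 (mod 71).
Since 29·49 = 1421 = 20·71 + 1, the inverse of 29 mod 71 is 49.
Therefore t ≡ 49·18 = 882 ≡ 30 (mod 71).
With t = 30: x = 4 + 29·30 = 874.
Indeed 874 ≡ 4 (mod 29) and 874 ≡ 22 (mod 71).

x = 874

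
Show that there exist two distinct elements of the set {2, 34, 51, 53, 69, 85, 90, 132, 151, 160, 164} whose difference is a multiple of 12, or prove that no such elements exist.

No such pair exists.

Residues mod 12: 2↦2, 34↦10, 51↦3, 53↦5, 69↦9, 85↦1, 90↦6, 132↦0, 151↦7, 160↦4, 164↦8.
All 11 residues are distinct, so no two elements differ by a multiple of 12.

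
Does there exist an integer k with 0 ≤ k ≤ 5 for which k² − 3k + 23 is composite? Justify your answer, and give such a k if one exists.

At k = 1: 1² − 3·1 + 23 = 21 = 3·7, which is composite.

k = 1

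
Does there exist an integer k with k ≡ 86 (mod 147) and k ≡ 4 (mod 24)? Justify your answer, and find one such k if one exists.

gcd(147, 24) = 3. If k ≡ 86 (mod 147) and k ≡ 4 (mod 24), then k ≡ 86 (mod 3) and k ≡ 4 (mod 3).
These are incompatible: 86 − 4 = 82 is not divisible by 3.
Hence the system has no solution.

No such integer exists.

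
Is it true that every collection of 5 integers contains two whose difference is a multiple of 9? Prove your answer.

Consider the 5 integers 31, 32, …, 35. They lie in distinct residue classes modulo 9, since 5 ≤ 9.
Any two of them differ by at most 4 < 9 and by at least 1, so no difference is a multiple of 9.

No, the set {31, 32, 33, 34, 35} is a counterexample.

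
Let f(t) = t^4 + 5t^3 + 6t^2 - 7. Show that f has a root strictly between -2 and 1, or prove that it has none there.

f(-2) = -7 and f(1) = 5, which have opposite signs.
Since f is a polynomial it is continuous on [-2, 1].
By the Intermediate Value Theorem f must vanish at some point of (-2, 1).

Such a root exists.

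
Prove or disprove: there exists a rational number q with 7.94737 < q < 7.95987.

Multiplying by 20: 20·7.94737 = 158.94740 and 20·7.95987 = 159.19740, so the integer 159 lies strictly between them.
Dividing back, 7.94737 < 159/20 < 7.95987, and 159/20 is rational.

q = 159/20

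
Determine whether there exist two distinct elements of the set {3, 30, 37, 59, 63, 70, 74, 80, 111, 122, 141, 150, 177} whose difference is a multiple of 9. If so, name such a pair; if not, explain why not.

Both 3 and 30 leave remainder 3 on division by 9; their difference 27 = 3·9 is a multiple of 9.

3 and 30 are such a pair.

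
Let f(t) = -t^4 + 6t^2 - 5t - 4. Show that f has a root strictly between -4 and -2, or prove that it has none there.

Yes, f has a root in the interval.

f(-4) = -144 and f(-2) = 14, which have opposite signs.
Since f is a polynomial it is continuous on [-4, -2].
By the Intermediate Value Theorem, f takes the value 0 somewhere in the open interval.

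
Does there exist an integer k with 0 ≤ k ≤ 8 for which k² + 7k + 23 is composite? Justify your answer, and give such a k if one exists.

k = 7

At k = 7: 7² + 7·7 + 23 = 121 = 11·11, which is composite.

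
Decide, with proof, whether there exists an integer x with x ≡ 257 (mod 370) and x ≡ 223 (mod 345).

Reduce both congruences modulo 5, which divides 370 and 345: they say x ≡ 257 (mod 5) and x ≡ 223 (mod 5).
These are incompatible: 257 − 223 = 34 is not divisible by 5.
Hence the system has no solution.

There is no such integer.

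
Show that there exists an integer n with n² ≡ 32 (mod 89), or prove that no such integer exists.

n = 11

n = 11 works: 11² = 121, and 121 − 32 = 89 = 1·89.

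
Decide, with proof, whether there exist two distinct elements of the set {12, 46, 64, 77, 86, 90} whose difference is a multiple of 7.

No, no such pair exists.

Reduce each element modulo 7: 12↦5, 46↦4, 64↦1, 77↦0, 86↦2, 90↦6.
All 6 residues are distinct, so no two elements differ by a multiple of 7.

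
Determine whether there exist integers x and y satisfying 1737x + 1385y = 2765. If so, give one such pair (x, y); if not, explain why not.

x = 240, y = -299

Since gcd(1737, 1385) = 1, every integer is an integer combination of 1737 and 1385.
Euclidean algorithm: 1737 = 1·1385 + 352, 1385 = 3·352 + 329, 352 = 1·329 + 23, 329 = 14·23 + 7, 23 = 3·7 + 2, 7 = 3·2 + 1, 2 = 2·1 + 0.
Unwinding: 1 = 7 − 3·2 = 7 − 3·(23 − 3·7) = −3·23 + 10·7 = −3·23 + 10·(329 − 14·23) = 10·329 − 143·23 = 10·329 − 143·(352 − 1·329) = −143·352 + 153·329 = −143·352 + 153·(1385 − 3·352) = 153·1385 − 602·352 = 153·1385 − 602·(1737 − 1·1385) = −602·1737 + 755·1385, i.e. 1737·(-602) + 1385·755 = 1.
Times 2765: 1737·(-1664530) + 1385·2087575 = 2765, so (-1664530, 2087575) solves it.
Adding 1202·1385 to x and subtracting 1202·1737 from y gives the tidier solution (240, -299).
Check: 1737·240 + 1385·(-299) = 416880 − 414115 = 2765. ✓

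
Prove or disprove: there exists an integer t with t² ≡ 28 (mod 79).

No, no such integer exists.

79 is prime, so by Euler's criterion 28 is a square mod 79 iff 28^((79−1)/2) = 28^39 ≡ 1 (mod 79).
Squaring successively (mod 79): 28^2 = 784 ≡ 73; 28^4 ≡ 73² = 5329 ≡ 36; 28^8 ≡ 36² = 1296 ≡ 32; 28^16 ≡ 32² = 1024 ≡ 76; 28^32 ≡ 76² = 5776 ≡ 9.
Since 39 = 32 + 4 + 2 + 1, 28^39 ≡ 9 · 36 · 73 · 28; multiplying out mod 79: 9·36 = 324 ≡ 8, then 8·73 = 584 ≡ 31, then 31·28 = 868 ≡ 78. Thus 28^39 ≡ 78 ≡ −1 (mod 79).
By Euler's criterion 28 is a quadratic non-residue mod 79: no t satisfies t² ≡ 28 (mod 79).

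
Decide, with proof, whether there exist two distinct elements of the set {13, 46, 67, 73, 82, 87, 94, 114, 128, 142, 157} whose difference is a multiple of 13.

No, no such pair exists.

Residues mod 13: 13↦0, 46↦7, 67↦2, 73↦8, 82↦4, 87↦9, 94↦3, 114↦10, 128↦11, 142↦12, 157↦1.
No residue repeats among the 11 elements, so no pair has difference ≡ 0 (mod 13).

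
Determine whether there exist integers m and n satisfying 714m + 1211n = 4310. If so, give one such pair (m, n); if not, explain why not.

No such integers exist.

gcd(714, 1211) = 7, so every integer of the form 714m + 1211n is a multiple of 7.
But 4310 = 7·615 + 5, so 7 ∤ 4310.
Hence no integers m, n satisfy the equation.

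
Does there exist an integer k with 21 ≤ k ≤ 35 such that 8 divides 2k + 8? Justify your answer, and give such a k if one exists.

At k = 24 we get 2·24 + 8 = 56, and 56 = 8·7.

k = 24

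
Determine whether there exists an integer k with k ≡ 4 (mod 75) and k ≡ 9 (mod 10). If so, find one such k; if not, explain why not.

k = 79

Here gcd(75, 10) = 5, and both 4 and 9 leave remainder 4 mod 5, so the system is consistent.
Step through k = 4, 4 + 75, 4 + 2·75, …: the values 4, 79 reduce mod 10 to 4, 9. The value 79 hits 9.
Check: 79 mod 75 = 4, 79 mod 10 = 9. ✓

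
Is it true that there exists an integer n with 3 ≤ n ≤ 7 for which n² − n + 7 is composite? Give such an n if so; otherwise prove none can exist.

n = 5

At n = 5: 5² − 5 + 7 = 27 = 3·9, which is composite.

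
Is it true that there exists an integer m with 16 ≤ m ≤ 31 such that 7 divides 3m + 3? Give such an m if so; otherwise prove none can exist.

Scanning upward from m = 16 gives 51, 54, 57, 60, none divisible by 7. m = 20 works, since 3·20 + 3 = 63 = 9·7.

m = 20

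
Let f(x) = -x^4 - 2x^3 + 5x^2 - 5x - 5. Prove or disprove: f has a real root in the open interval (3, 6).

f has no root in that interval.

The endpoint values f(3) = -110 and f(6) = -1583 are both negative. Claim: f(x) < 0 for every x in (3, 6).
Substitute x = 3 + u, where 0 < u < 3 on the interval. Expanding, f(3 + u) = -u^4 - 14u^3 - 67u^2 - 137u - 110.
All 5 nonzero coefficients of this polynomial in u are negative; hence for u > 0 the value is a sum of negative terms (the constant -110 among them).
Therefore f(x) < 0 throughout (3, 6), and f has no zero there.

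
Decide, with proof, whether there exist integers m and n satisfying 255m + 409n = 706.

m = 261, n = -161

Since gcd(255, 409) = 1, every integer is an integer combination of 255 and 409.
Run the Euclidean algorithm on 409 and 255: 409 = 1·255 + 154, 255 = 1·154 + 101, 154 = 1·101 + 53, 101 = 1·53 + 48, 53 = 1·48 + 5, 48 = 9·5 + 3, 5 = 1·3 + 2, 3 = 1·2 + 1, 2 = 2·1 + 0.
Back-substituting, 1 = 3 − 1·2 = 3 − (5 − 1·3) = −5 + 2·3 = −5 + 2·(48 − 9·5) = 2·48 − 19·5 = 2·48 − 19·(53 − 1·48) = −19·53 + 21·48 = −19·53 + 21·(101 − 1·53) = 21·101 − 40·53 = 21·101 − 40·(154 − 1·101) = −40·154 + 61·101 = −40·154 + 61·(255 − 1·154) = 61·255 − 101·154 = 61·255 − 101·(409 − 1·255) = −101·409 + 162·255; that is, 255·162 + 409·(-101) = 1.
Times 706: 255·114372 + 409·(-71306) = 706, so (114372, -71306) solves it.
The general solution is m = 114372 + 409k, n = -71306 − 255k; taking k = -279 gives the smaller pair m = 261, n = -161.
Check: 255·261 + 409·(-161) = 66555 − 65849 = 706. ✓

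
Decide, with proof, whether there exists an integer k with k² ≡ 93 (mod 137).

k = 97 works: 97² = 9409, and 9409 − 93 = 9316 = 68·137.

k = 97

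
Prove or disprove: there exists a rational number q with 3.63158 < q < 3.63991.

q = 40/11

Look for a denominator N such that an integer falls strictly between N·3.63158 and N·3.63991. N = 11 works: 11·3.63158 = 39.94738 < 40 < 40.03901 = 11·3.63991.
Hence 40/11 is a rational number with 3.63158 < 40/11 < 3.63991.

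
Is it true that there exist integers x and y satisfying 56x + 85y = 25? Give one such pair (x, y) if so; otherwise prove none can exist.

56 and 85 are coprime, so 56x + 85y ranges over all of ℤ.
Run the Euclidean algorithm on 85 and 56: 85 = 1·56 + 29, 56 = 1·29 + 27, 29 = 1·27 + 2, 27 = 13·2 + 1, 2 = 2·1 + 0.
Back-substituting, 1 = 27 − 13·2 = 27 − 13·(29 − 1·27) = −13·29 + 14·27 = −13·29 + 14·(56 − 1·29) = 14·56 − 27·29 = 14·56 − 27·(85 − 1·56) = −27·85 + 41·56; that is, 56·41 + 85·(-27) = 1.
Times 25: 56·1025 + 85·(-675) = 25, so (1025, -675) solves it.
The general solution is x = 1025 + 85k, y = -675 − 56k; taking k = -12 gives the smaller pair x = 5, y = -3.
Check: 56·5 + 85·(-3) = 280 − 255 = 25. ✓

x = 5, y = -3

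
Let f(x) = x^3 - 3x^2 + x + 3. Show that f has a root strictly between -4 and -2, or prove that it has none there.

f(-4) = -113 and f(-2) = -19, both negative, so a sign-change argument is unavailable; we show f keeps this sign on the whole interval.
Substitute x = -2 − u, where 0 < u < 2 on the interval. Expanding, f(-2 − u) = -u^3 - 9u^2 - 25u - 19.
All 4 nonzero coefficients of this polynomial in u are negative; hence for u > 0 the value is a sum of negative terms (the constant -19 among them).
Therefore f(x) < 0 throughout (-4, -2), and f has no zero there.

f has no root in that interval.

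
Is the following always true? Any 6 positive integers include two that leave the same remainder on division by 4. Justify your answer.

Yes.

There are exactly 4 possible remainders on division by 4.
With 6 integers and only 4 classes, the pigeonhole principle forces two of them, say a and b, into the same class.
So a and b have equal remainders mod 4, which is exactly what was to be shown.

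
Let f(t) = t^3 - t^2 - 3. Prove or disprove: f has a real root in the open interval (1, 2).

Such a root exists.

f(1) = -3 and f(2) = 1, which have opposite signs.
f is continuous everywhere (it is a polynomial), in particular on [1, 2].
By the Intermediate Value Theorem f must vanish at some point of (1, 2).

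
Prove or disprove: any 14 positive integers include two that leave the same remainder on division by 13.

True.

Each integer lies in one of the 13 residue classes modulo 13.
With 14 integers and only 13 classes, the pigeonhole principle forces two of them, say a and b, into the same class.
So a and b have equal remainders mod 13, which is exactly what was to be shown.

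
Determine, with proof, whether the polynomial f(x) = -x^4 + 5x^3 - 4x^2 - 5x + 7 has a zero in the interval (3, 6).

f(3) = 10 and f(6) = -383, which have opposite signs.
f is continuous everywhere (it is a polynomial), in particular on [3, 6].
By the Intermediate Value Theorem, f takes the value 0 somewhere in the open interval.

Yes, f has a root in the interval.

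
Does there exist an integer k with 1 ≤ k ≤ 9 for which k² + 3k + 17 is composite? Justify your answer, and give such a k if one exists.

k = 2

At k = 2: 2² + 3·2 + 17 = 27 = 3·9, which is composite.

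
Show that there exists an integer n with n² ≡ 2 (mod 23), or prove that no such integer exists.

n = 5

Take n = 5. Then 5² = 25 = 1·23 + 2, so 5² ≡ 2 (mod 23).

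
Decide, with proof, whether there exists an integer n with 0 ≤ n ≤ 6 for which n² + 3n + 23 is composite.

At n = 2: 2² + 3·2 + 23 = 33 = 3·11, which is composite.

n = 2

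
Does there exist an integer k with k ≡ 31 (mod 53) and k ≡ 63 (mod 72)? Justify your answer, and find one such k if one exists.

k = 2151

gcd(53, 72) = 1, so the Chinese Remainder Theorem guarantees exactly one residue class mod 3816 satisfying both.
Any solution of the first congruence is k = 31 + 53t; substituting into the second, 53t ≡ 63 − 31 ≡ 32 (mod 72).
Invert 53 mod 72 by the Euclidean algorithm: 72 = 1·53 + 19, 53 = 2·19 + 15, 19 = 1·15 + 4, 15 = 3·4 + 3, 4 = 1·3 + 1, 3 = 3·1 + 0; back-substituting, 1 = 4 − 1·3 = 4 − (15 − 3·4) = −15 + 4·4 = −15 + 4·(19 − 1·15) = 4·19 − 5·15 = 4·19 − 5·(53 − 2·19) = −5·53 + 14·19 = −5·53 + 14·(72 − 1·53) = 14·72 − 19·53. Hence 53·(-19) ≡ 1, so 53⁻¹ ≡ -19 ≡ 53 (mod 72).
Multiplying by 53: t ≡ 53·32 = 1696 ≡ 40 (mod 72).
With t = 40: k = 31 + 53·40 = 2151.
Indeed 2151 ≡ 31 (mod 53) and 2151 ≡ 63 (mod 72).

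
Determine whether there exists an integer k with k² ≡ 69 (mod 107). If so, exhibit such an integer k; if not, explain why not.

k = 60

k = 60 works: 60² = 3600, and 3600 − 69 = 3531 = 33·107.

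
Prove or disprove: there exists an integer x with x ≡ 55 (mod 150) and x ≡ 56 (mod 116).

Reduce both congruences modulo 2, which divides 150 and 116: they say x ≡ 55 (mod 2) and x ≡ 56 (mod 2).
But 55 mod 2 = 1 while 56 mod 2 = 0, a contradiction.
Hence the system has no solution.

No such integer exists.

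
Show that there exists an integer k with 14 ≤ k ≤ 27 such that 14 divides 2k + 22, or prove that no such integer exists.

k = 17

Scanning upward from k = 14 gives 50, 52, 54, none divisible by 14. Try k = 17: 2·17 + 22 = 56 = 4·14, which is divisible by 14.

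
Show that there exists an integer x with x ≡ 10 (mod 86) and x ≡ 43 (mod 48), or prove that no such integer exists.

No such integer exists.

gcd(86, 48) = 2. If x ≡ 10 (mod 86) and x ≡ 43 (mod 48), then x ≡ 10 (mod 2) and x ≡ 43 (mod 2).
These are incompatible: 10 − 43 = -33 is not divisible by 2.
So no integer satisfies both congruences.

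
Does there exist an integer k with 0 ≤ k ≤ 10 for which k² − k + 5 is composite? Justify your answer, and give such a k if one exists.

At k = 9: 9² − 9 + 5 = 77 = 7·11, which is composite.

k = 9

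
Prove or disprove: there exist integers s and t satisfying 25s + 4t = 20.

s = 0, t = 5

25 and 4 are coprime, so 25s + 4t ranges over all of ℤ.
Dividing repeatedly: 25 = 6·4 + 1, 4 = 4·1 + 0.
Back-substituting, 1 = 25 − 6·4; that is, 25·1 + 4·(-6) = 1.
Scaling by 20 gives the particular solution (s, t) = (20, -120).
The general solution is s = 20 + 4k, t = -120 − 25k; taking k = -5 gives the smaller pair s = 0, t = 5.
Check: 25·0 + 4·5 = 0 + 20 = 20. ✓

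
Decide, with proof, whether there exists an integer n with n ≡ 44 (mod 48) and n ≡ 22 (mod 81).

No such integer exists.

Reduce both congruences modulo 3, which divides 48 and 81: they say n ≡ 44 (mod 3) and n ≡ 22 (mod 3).
These are incompatible: 44 − 22 = 22 is not divisible by 3.
Therefore no such n exists.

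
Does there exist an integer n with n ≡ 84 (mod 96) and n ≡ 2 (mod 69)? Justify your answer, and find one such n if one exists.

No such integer exists.

Both moduli are multiples of 3 = gcd(96, 69), so any solution would satisfy n ≡ 84 and n ≡ 2 modulo 3 simultaneously.
These are incompatible: 84 − 2 = 82 is not divisible by 3.
So no integer satisfies both congruences.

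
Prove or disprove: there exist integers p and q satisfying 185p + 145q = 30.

Every value of 185p + 145q is a multiple of gcd(185, 145) = 5; since 5 ∣ 30, solutions exist.
Dividing through by 5 reduces the equation to 37p + 29q = 6.
Euclidean algorithm: 37 = 1·29 + 8, 29 = 3·8 + 5, 8 = 1·5 + 3, 5 = 1·3 + 2, 3 = 1·2 + 1, 2 = 2·1 + 0.
Back-substituting, 1 = 3 − 1·2 = 3 − (5 − 1·3) = −5 + 2·3 = −5 + 2·(8 − 1·5) = 2·8 − 3·5 = 2·8 − 3·(29 − 3·8) = −3·29 + 11·8 = −3·29 + 11·(37 − 1·29) = 11·37 − 14·29; that is, 37·11 + 29·(-14) = 1.
Scaling by 6 gives the particular solution (p, q) = (66, -84).
Shifting by a multiple of (29, −37) keeps it a solution: p = 66 − 2·29 = 8, q = -84 + 2·37 = -10.
Check: 185·8 + 145·(-10) = 1480 − 1450 = 30. ✓

p = 8, q = -10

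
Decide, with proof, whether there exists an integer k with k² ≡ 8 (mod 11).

No such integer exists.

Since (11 − k)² ≡ k² (mod 11), it suffices to square k = 0, 1, …, 5: the residues are 0, 1, 4, 9, 5, 3.
So the quadratic residues mod 11 are {0, 1, 3, 4, 5, 9}, and 8 is not among them.
Therefore k² ≡ 8 (mod 11) has no solution.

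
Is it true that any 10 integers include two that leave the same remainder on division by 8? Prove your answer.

Partition the integers by their residue mod 8; there are 8 classes.
Placing 10 integers into 8 classes, some class receives at least two — say a and b.
That is, a and b leave the same remainder on division by 8, as claimed.

Yes.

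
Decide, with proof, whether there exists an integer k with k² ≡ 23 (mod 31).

There is no such integer.

31 is prime, so by Euler's criterion 23 is a square mod 31 iff 23^((31−1)/2) = 23^15 ≡ 1 (mod 31).
Repeated squaring mod 31: 23^2 = 529 ≡ 2; 23^4 ≡ 2² = 4 ≡ 4; 23^8 ≡ 4² = 16 ≡ 16.
Since 15 = 8 + 4 + 2 + 1, 23^15 ≡ 16 · 4 · 2 · 23; multiplying out mod 31: 16·4 = 64 ≡ 2, then 2·2 = 4 ≡ 4, then 4·23 = 92 ≡ 30. Thus 23^15 ≡ 30 ≡ −1 (mod 31).
By Euler's criterion 23 is a quadratic non-residue mod 31: no k satisfies k² ≡ 23 (mod 31).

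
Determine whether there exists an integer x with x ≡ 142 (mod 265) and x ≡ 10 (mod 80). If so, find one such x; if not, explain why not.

Reduce both congruences modulo 5, which divides 265 and 80: they say x ≡ 142 (mod 5) and x ≡ 10 (mod 5).
However 142 ≡ 2 and 10 ≡ 0 (mod 5), and 2 ≠ 0.
Hence the system has no solution.

There is no such integer.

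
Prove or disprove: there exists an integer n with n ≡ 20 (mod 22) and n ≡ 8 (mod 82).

n = 746

Here gcd(22, 82) = 2, and both 20 and 8 leave remainder 0 mod 2, so the system is consistent.
Write n = 20 + 22t. Then 22t ≡ 8 − 20 ≡ 70 (mod 82); dividing through by 2 gives 11t ≡ 35 (mod 41).
Note 11·15 = 165 ≡ 1 (mod 41) (as 165 − 1 = 4·41), so 11⁻¹ ≡ 15.
Therefore t ≡ 15·35 = 525 ≡ 33 (mod 41).
Then n = 20 + 22·33 = 746.
Verify: 746 = 33·22 + 20 and 746 = 9·82 + 8. ✓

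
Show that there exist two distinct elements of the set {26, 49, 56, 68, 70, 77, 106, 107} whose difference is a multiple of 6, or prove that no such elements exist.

Both 26 and 56 leave remainder 2 on division by 6; their difference 30 = 5·6 is a multiple of 6.

Yes: 26 and 56.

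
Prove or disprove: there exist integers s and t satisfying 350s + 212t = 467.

There are no such integers.

Both 350 and 212 are divisible by gcd(350, 212) = 2, hence so is any combination 350s + 212t.
But 467 = 2·233 + 1, so 2 ∤ 467.
So the equation is unsolvable over ℤ.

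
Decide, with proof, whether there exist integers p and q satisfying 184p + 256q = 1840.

Every value of 184p + 256q is a multiple of gcd(184, 256) = 8; since 8 ∣ 1840, solutions exist.
Dividing through by 8 reduces the equation to 23p + 32q = 230.
Dividing repeatedly: 32 = 1·23 + 9, 23 = 2·9 + 5, 9 = 1·5 + 4, 5 = 1·4 + 1, 4 = 4·1 + 0.
Unwinding: 1 = 5 − 1·4 = 5 − (9 − 1·5) = −9 + 2·5 = −9 + 2·(23 − 2·9) = 2·23 − 5·9 = 2·23 − 5·(32 − 1·23) = −5·32 + 7·23, i.e. 23·7 + 32·(-5) = 1.
Multiplying through by 230: p = 7·230 = 1610, q = (-5)·230 = -1150 is a solution.
Subtracting 50·32 from p and adding 50·23 to q gives the tidier solution (10, 0).
Check: 184·10 + 256·0 = 1840 + 0 = 1840. ✓

p = 10, q = 0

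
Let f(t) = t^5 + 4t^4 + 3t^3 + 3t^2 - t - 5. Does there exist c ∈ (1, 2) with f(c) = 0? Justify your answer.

f(1) = 5 and f(2) = 125, both positive, so a sign-change argument is unavailable; we show f keeps this sign on the whole interval.
Substitute t = 1 + u, where 0 < u < 1 on the interval. Expanding, f(1 + u) = u^5 + 9u^4 + 29u^3 + 46u^2 + 35u + 5.
The nonzero coefficients here are all positive, so for u > 0 every term is positive (or zero), and the constant term 5 is strictly positive.
Therefore f(t) > 0 throughout (1, 2), and f has no zero there.

No such root exists.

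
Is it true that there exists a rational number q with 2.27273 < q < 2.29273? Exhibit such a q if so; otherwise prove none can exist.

Multiplying by 7: 7·2.27273 = 15.90911 and 7·2.29273 = 16.04911, so the integer 16 lies strictly between them.
Hence 16/7 is a rational number with 2.27273 < 16/7 < 2.29273.

q = 16/7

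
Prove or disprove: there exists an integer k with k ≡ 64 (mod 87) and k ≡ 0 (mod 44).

k = 1804

Since 87 and 44 share no common factor, CRT says the pair of congruences has a solution (unique mod 3828).
Any solution of the first congruence is k = 64 + 87t; substituting into the second, 87t ≡ 0 − 64 ≡ 24 (mod 44).
87 ≡ 43 (mod 44), so this reads 43t ≡ 24 (mod 44). Invert 43 mod 44 by the Euclidean algorithm: 44 = 1·43 + 1, 43 = 43·1 + 0; back-substituting, 1 = 44 − 1·43. Hence 43·(-1) ≡ 1, so 43⁻¹ ≡ -1 ≡ 43 (mod 44).
Therefore t ≡ 43·24 = 1032 ≡ 20 (mod 44).
With t = 20: k = 64 + 87·20 = 1804.
Indeed 1804 ≡ 64 (mod 87) and 1804 ≡ 0 (mod 44).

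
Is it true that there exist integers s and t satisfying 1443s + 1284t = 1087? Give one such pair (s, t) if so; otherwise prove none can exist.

Any value of 1443s + 1284t is a multiple of gcd(1443, 1284) = 3.
But 1087 = 3·362 + 1, so 3 ∤ 1087.
Hence no integers s, t satisfy the equation.

No such integers exist.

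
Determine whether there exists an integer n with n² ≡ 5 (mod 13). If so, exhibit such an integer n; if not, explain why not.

Since (13 − n)² ≡ n² (mod 13), it suffices to square n = 0, 1, …, 6: the residues are 0, 1, 4, 9, 3, 12, 10.
The set of squares mod 13 is therefore {0, 1, 3, 4, 9, 10, 12}, which does not contain 5.
Therefore n² ≡ 5 (mod 13) has no solution.

No, no such integer exists.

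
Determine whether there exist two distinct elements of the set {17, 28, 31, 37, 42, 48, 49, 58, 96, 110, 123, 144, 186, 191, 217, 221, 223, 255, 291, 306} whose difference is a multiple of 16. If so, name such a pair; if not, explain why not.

17 mod 16 = 1 and 49 mod 16 = 1, so 49 − 17 = 32 = 2·16.

Yes: 17 and 49.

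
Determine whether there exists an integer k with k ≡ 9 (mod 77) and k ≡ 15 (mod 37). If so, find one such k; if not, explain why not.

Since 77 and 37 share no common factor, CRT says the pair of congruences has a solution (unique mod 2849).
Write k = 9 + 77t and require 9 + 77t ≡ 15 (mod 37), i.e. 77t ≡ 6 (mod 37).
77 ≡ 3 (mod 37), so this reads 3t ≡ 6 (mod 37). Invert 3 mod 37 by the Euclidean algorithm: 37 = 12·3 + 1, 3 = 3·1 + 0; back-substituting, 1 = 37 − 12·3. Hence 3·(-12) ≡ 1, so 3⁻¹ ≡ -12 ≡ 25 (mod 37).
Multiplying by 25: t ≡ 25·6 = 150 ≡ 2 (mod 37).
With t = 2: k = 9 + 77·2 = 163.
Verify: 163 = 2·77 + 9 and 163 = 4·37 + 15. ✓

k = 163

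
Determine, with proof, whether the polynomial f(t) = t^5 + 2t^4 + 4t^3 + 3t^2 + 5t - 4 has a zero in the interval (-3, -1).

f(-3) = -181 and f(-1) = -9, both negative, so a sign-change argument is unavailable; we show f keeps this sign on the whole interval.
Shift to the endpoint -1: with t = -1 − u (0 < u < 2), one computes f(-1 − u) = -u^5 - 3u^4 - 6u^3 - 7u^2 - 8u - 9.
The nonzero coefficients here are all negative, so for u > 0 every term is negative (or zero), and the constant term -9 is strictly negative.
Therefore f(t) < 0 throughout (-3, -1), and f has no zero there.

f has no root in that interval.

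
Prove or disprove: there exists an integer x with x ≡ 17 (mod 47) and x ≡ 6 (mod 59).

x = 2602

The moduli 47 and 59 are coprime, so by the Chinese Remainder Theorem a unique solution modulo 2773 exists.
Any solution of the first congruence is x = 17 + 47t; substituting into the second, 47t ≡ 6 − 17 ≡ 48 (mod 59).
Since 47·54 = 2538 = 43·59 + 1, the inverse of 47 mod 59 is 54.
Multiplying by 54: t ≡ 54·48 = 2592 ≡ 55 (mod 59).
Taking t = 55 gives x = 17 + 47·55 = 2602.
Verify: 2602 = 55·47 + 17 and 2602 = 44·59 + 6. ✓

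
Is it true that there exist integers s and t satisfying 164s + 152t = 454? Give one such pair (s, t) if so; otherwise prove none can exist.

gcd(164, 152) = 4, so every integer of the form 164s + 152t is a multiple of 4.
But 454 = 4·113 + 2, so 4 ∤ 454.
So the equation is unsolvable over ℤ.

There are no such integers.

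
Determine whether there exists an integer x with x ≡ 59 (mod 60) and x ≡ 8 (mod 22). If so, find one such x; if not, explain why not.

Both moduli are multiples of 2 = gcd(60, 22), so any solution would satisfy x ≡ 59 and x ≡ 8 modulo 2 simultaneously.
These are incompatible: 59 − 8 = 51 is not divisible by 2.
So no integer satisfies both congruences.

There is no such integer.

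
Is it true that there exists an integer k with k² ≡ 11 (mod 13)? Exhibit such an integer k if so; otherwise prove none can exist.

Since (13 − k)² ≡ k² (mod 13), it suffices to square k = 0, 1, …, 6: the residues are 0, 1, 4, 9, 3, 12, 10.
The set of squares mod 13 is therefore {0, 1, 3, 4, 9, 10, 12}, which does not contain 11.
Therefore k² ≡ 11 (mod 13) has no solution.

No such integer exists.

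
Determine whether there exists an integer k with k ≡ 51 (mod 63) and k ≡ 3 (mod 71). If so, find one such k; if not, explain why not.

gcd(63, 71) = 1, so the Chinese Remainder Theorem guarantees exactly one residue class mod 4473 satisfying both.
Write k = 51 + 63t and require 51 + 63t ≡ 3 (mod 71), i.e. 63t ≡ 23 (mod 71).
To invert 63 modulo 71: 71 = 1·63 + 8, 63 = 7·8 + 7, 8 = 1·7 + 1, 7 = 7·1 + 0, and unwinding, 1 = 8 − 1·7 = 8 − (63 − 7·8) = −63 + 8·8 = −63 + 8·(71 − 1·63) = 8·71 − 9·63. Thus 63⁻¹ ≡ -9 ≡ 62 (mod 71).
Therefore t ≡ 62·23 = 1426 ≡ 6 (mod 71).
With t = 6: k = 51 + 63·6 = 429.
Indeed 429 ≡ 51 (mod 63) and 429 ≡ 3 (mod 71).

k = 429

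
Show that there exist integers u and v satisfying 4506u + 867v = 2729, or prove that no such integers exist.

No such integers exist.

Any value of 4506u + 867v is a multiple of gcd(4506, 867) = 3.
However 2729 leaves remainder 2 on division by 3.
Hence no integers u, v satisfy the equation.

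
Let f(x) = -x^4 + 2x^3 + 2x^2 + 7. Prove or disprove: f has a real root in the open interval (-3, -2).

No.

f(-3) = -110 and f(-2) = -17, both negative, so a sign-change argument is unavailable; we show f keeps this sign on the whole interval.
Substitute x = -2 − u, where 0 < u < 1 on the interval. Expanding, f(-2 − u) = -u^4 - 10u^3 - 34u^2 - 48u - 17.
All 5 nonzero coefficients of this polynomial in u are negative; hence for u > 0 the value is a sum of negative terms (the constant -17 among them).
So f is strictly negative on (-3, -2); no root exists in the interval.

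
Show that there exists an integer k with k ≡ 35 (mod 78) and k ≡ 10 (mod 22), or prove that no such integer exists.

There is no such integer.

gcd(78, 22) = 2. If k ≡ 35 (mod 78) and k ≡ 10 (mod 22), then k ≡ 35 (mod 2) and k ≡ 10 (mod 2).
These are incompatible: 35 − 10 = 25 is not divisible by 2.
Therefore no such k exists.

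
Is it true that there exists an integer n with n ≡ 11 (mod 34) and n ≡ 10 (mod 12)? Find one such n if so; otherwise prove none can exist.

No, no such integer exists.

gcd(34, 12) = 2. If n ≡ 11 (mod 34) and n ≡ 10 (mod 12), then n ≡ 11 (mod 2) and n ≡ 10 (mod 2).
These are incompatible: 11 − 10 = 1 is not divisible by 2.
Hence the system has no solution.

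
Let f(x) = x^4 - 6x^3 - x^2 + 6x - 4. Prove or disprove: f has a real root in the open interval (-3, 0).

Such a root exists.

f(-3) = 212 and f(0) = -4, which have opposite signs.
f is continuous everywhere (it is a polynomial), in particular on [-3, 0].
By the Intermediate Value Theorem, f takes the value 0 somewhere in the open interval.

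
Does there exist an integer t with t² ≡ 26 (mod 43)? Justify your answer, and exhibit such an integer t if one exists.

No, no such integer exists.

Apply Euler's criterion with the prime 43: 26 is a quadratic residue iff 26^21 ≡ 1 (mod 43), and a non-residue iff it is ≡ −1.
Repeated squaring mod 43: 26^2 = 676 ≡ 31; 26^4 ≡ 31² = 961 ≡ 15; 26^8 ≡ 15² = 225 ≡ 10; 26^16 ≡ 10² = 100 ≡ 14.
Since 21 = 16 + 4 + 1, 26^21 ≡ 14 · 15 · 26; multiplying out mod 43: 14·15 = 210 ≡ 38, then 38·26 = 988 ≡ 42. Thus 26^21 ≡ 42 ≡ −1 (mod 43).
The value −1 means 26 is a non-residue modulo 43, so t² ≡ 26 (mod 43) is impossible.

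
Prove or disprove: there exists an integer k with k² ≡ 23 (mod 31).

No, no such integer exists.

31 is prime, so by Euler's criterion 23 is a square mod 31 iff 23^((31−1)/2) = 23^15 ≡ 1 (mod 31).
Repeated squaring mod 31: 23^2 = 529 ≡ 2; 23^4 ≡ 2² = 4 ≡ 4; 23^8 ≡ 4² = 16 ≡ 16.
Since 15 = 8 + 4 + 2 + 1, 23^15 ≡ 16 · 4 · 2 · 23; multiplying out mod 31: 16·4 = 64 ≡ 2, then 2·2 = 4 ≡ 4, then 4·23 = 92 ≡ 30. Thus 23^15 ≡ 30 ≡ −1 (mod 31).
The value −1 means 23 is a non-residue modulo 31, so k² ≡ 23 (mod 31) is impossible.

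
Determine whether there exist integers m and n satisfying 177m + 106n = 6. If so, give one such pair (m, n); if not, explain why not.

Since gcd(177, 106) = 1, every integer is an integer combination of 177 and 106.
Run the Euclidean algorithm on 177 and 106: 177 = 1·106 + 71, 106 = 1·71 + 35, 71 = 2·35 + 1, 35 = 35·1 + 0.
Back-substituting, 1 = 71 − 2·35 = 71 − 2·(106 − 1·71) = −2·106 + 3·71 = −2·106 + 3·(177 − 1·106) = 3·177 − 5·106; that is, 177·3 + 106·(-5) = 1.
Times 6: 177·18 + 106·(-30) = 6, so (18, -30) solves it.
Check: 177·18 + 106·(-30) = 3186 − 3180 = 6. ✓

m = 18, n = -30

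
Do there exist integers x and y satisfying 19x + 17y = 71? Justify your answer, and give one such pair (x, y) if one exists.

x = 10, y = -7

19 and 17 are coprime, so 19x + 17y ranges over all of ℤ.
Euclidean algorithm: 19 = 1·17 + 2, 17 = 8·2 + 1, 2 = 2·1 + 0.
Back-substituting, 1 = 17 − 8·2 = 17 − 8·(19 − 1·17) = −8·19 + 9·17; that is, 19·(-8) + 17·9 = 1.
Times 71: 19·(-568) + 17·639 = 71, so (-568, 639) solves it.
Adding 34·17 to x and subtracting 34·19 from y gives the tidier solution (10, -7).
Indeed 19·10 + 17·(-7) = 190 − 119 = 71.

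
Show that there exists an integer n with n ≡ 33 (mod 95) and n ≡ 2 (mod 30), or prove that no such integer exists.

There is no such integer.

gcd(95, 30) = 5. If n ≡ 33 (mod 95) and n ≡ 2 (mod 30), then n ≡ 33 (mod 5) and n ≡ 2 (mod 5).
These are incompatible: 33 − 2 = 31 is not divisible by 5.
Hence the system has no solution.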